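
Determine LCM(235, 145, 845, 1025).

236105675

235 = 5 · 47; 145 = 5 · 29; 845 = 5 · 13²; 1025 = 5² · 41
lcm takes max exponent of each prime: 5² · 13² · 29 · 41 · 47 = 236105675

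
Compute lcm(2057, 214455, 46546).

2057 = 11² · 17; 214455 = 3 · 5 · 17 · 29²; 46546 = 2 · 17 · 37²
lcm takes max exponent of each prime: 2 · 3 · 5 · 11² · 17 · 29² · 37² = 71048512590

71048512590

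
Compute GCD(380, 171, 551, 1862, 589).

gcd(380, 171): 380 = 2·171 + 38; 171 = 4·38 + 19; 38 = 2·19 + 0 → 19
gcd(19, 551): 551 = 29·19 + 0 → 19
gcd(19, 1862): 1862 = 98·19 + 0 → 19
gcd(19, 589): 589 = 31·19 + 0 → 19

19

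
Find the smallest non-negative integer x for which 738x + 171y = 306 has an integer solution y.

12

Reduce mod 171: 738x ≡ 306 (mod 171). With g = gcd(738, 171) = 9 dividing 306, divide through: 82x ≡ 34 (mod 19).
Since gcd(82, 19) = 1, x ≡ 34·(82)⁻¹ ≡ 12 (mod 19). Smallest non-negative: 12.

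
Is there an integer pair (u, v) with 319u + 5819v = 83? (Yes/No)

gcd(319, 5819): 5819 = 18·319 + 77; 319 = 4·77 + 11; 77 = 7·11 + 0 → 11
11 does not divide 83, so a solution does not exist.

No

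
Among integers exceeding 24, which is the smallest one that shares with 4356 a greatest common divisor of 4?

4356 = 4·1089. Any a with gcd(a, 4356) = 4 is a multiple of 4, say 4s, with s coprime to 1089.
Need s > 24/4, so s ≥ 7. First s ≥ 7 with gcd(s, 1089) = 1 is s = 7. Thus a = 4·7 = 28.

28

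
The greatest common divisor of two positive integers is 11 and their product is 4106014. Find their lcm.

gcd·lcm = product, so lcm = 4106014/11 = 373274.

373274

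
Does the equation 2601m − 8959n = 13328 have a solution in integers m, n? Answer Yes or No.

By Bézout, 2601m − 8959n = 13328 has integer solutions iff gcd(2601, 8959) | 13328.
Euclid: 8959 = 3·2601 + 1156; 2601 = 2·1156 + 289; 1156 = 4·289 + 0. gcd = 289; 13328 mod 289 = 34. No.

No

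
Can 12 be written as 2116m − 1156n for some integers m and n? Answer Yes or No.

gcd(2116, 1156): 2116 = 1·1156 + 960; 1156 = 1·960 + 196; 960 = 4·196 + 176; 196 = 1·176 + 20; 176 = 8·20 + 16; 20 = 1·16 + 4; 16 = 4·4 + 0 → 4
4 divides 12, so a solution exists.

Yes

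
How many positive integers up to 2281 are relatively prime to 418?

Prime factors of 418: 2, 11, 19. Count integers ≤ 2281 divisible by none of them.
By inclusion–exclusion: 2281 − ⌊2281/2⌋ − ⌊2281/11⌋ − ⌊2281/19⌋ + ⌊2281/22⌋ + ⌊2281/38⌋ + ⌊2281/209⌋ − ⌊2281/418⌋ = 982.

982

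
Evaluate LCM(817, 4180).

gcd first: 4180 = 5·817 + 95; 817 = 8·95 + 57; 95 = 1·57 + 38; 57 = 1·38 + 19; 38 = 2·19 + 0 → gcd = 19
lcm = 817·4180/gcd = 3415060/19 = 179740

179740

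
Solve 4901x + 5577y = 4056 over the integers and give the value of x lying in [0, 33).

gcd(4901, 5577) = 169 (Euclid: 5577 = 1·4901 + 676; 4901 = 7·676 + 169; 676 = 4·169 + 0), and 169 | 4056.
Extended Euclid: 4901·(8) + 5577·(-7) = 169. Scale by 24: x₀ = 192.
General solution x = x₀ + 33t; reducing mod 33 gives x = 27 (and y = -23).

27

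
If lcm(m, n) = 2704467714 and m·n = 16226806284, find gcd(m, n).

gcd·lcm = product, so gcd = 16226806284/2704467714 = 6.

6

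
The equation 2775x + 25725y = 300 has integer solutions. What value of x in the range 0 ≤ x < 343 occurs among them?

Euclid: 25725 = 9·2775 + 750; 2775 = 3·750 + 525; 750 = 1·525 + 225; 525 = 2·225 + 75; 225 = 3·75 + 0 → gcd = 75; 300 = 75·4.
Back-substitution yields 2775·(102) + 25725·(-11) = 75, so one solution is x = 102·4 = 408, y = -11·4 = -44.
Solutions in x differ by 25725/75 = 343; the one in [0, 343) is 408 mod 343 = 65.

65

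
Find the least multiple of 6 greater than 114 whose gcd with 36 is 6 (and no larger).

Multiples of 6 above 114: 6·20, 6·21, … . Need the cofactor coprime to 36/6 = 6.
Checking s = 20, 21, … the first with gcd(s, 6) = 1 is s = 23, giving 138.

138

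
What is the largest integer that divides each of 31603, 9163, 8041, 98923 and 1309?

187

31603 = 11 · 13² · 17; 9163 = 7² · 11 · 17; 8041 = 11 · 17 · 43; 98923 = 11 · 17 · 23²; 1309 = 7 · 11 · 17
gcd takes min exponent of each prime: 11 · 17 = 187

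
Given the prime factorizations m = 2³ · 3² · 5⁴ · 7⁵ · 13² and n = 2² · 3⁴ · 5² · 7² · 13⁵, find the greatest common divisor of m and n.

min exponent per shared prime: 2² · 3² · 5² · 7² · 13² = 7452900

7452900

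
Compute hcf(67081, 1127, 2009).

49

gcd(67081, 1127): 67081 = 59·1127 + 588; 1127 = 1·588 + 539; 588 = 1·539 + 49; 539 = 11·49 + 0 → 49
gcd(49, 2009): 2009 = 41·49 + 0 → 49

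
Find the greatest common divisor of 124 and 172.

124 = 2² · 31
172 = 2² · 43
Common: 2² = 4

4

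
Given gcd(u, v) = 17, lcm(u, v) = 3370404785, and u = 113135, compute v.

Using uv = gcd(u,v)·lcm(u,v) = 17·3370404785 = 57296881345, we get v = 57296881345/113135 = 506447.

506447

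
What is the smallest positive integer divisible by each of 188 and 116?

gcd first: 188 = 1·116 + 72; 116 = 1·72 + 44; 72 = 1·44 + 28; 44 = 1·28 + 16; 28 = 1·16 + 12; 16 = 1·12 + 4; 12 = 3·4 + 0 → gcd = 4
lcm = 188·116/gcd = 21808/4 = 5452

5452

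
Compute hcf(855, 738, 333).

9

855 = 3² · 5 · 19; 738 = 2 · 3² · 41; 333 = 3² · 37
gcd takes min exponent of each prime: 3² = 9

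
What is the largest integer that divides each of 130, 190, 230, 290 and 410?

gcd(130, 190): 190 = 1·130 + 60; 130 = 2·60 + 10; 60 = 6·10 + 0 → 10
gcd(10, 230): 230 = 23·10 + 0 → 10
gcd(10, 290): 290 = 29·10 + 0 → 10
gcd(10, 410): 410 = 41·10 + 0 → 10

10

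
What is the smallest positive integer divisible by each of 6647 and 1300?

8641100

6647 = 17² · 23; 1300 = 2² · 5² · 13
max exponents: 2² · 5² · 13 · 17² · 23 = 8641100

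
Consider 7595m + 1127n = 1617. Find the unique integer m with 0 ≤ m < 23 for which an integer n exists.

gcd(7595, 1127) = 49 (Euclid: 7595 = 6·1127 + 833; 1127 = 1·833 + 294; 833 = 2·294 + 245; 294 = 1·245 + 49; 245 = 5·49 + 0), and 49 | 1617.
Extended Euclid: 7595·(-4) + 1127·(27) = 49. Scale by 33: m₀ = -132.
General solution m = m₀ + 23t; reducing mod 23 gives m = 6 (and n = -39).

6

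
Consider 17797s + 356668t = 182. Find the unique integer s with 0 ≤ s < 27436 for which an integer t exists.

Reduce mod 356668: 17797s ≡ 182 (mod 356668). With g = gcd(17797, 356668) = 13 dividing 182, divide through: 1369s ≡ 14 (mod 27436).
Since gcd(1369, 27436) = 1, s ≡ 14·(1369)⁻¹ ≡ 6854 (mod 27436). Smallest non-negative: 6854.

6854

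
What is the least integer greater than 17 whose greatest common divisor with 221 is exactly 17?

Multiples of 17 above 17: 17·2, 17·3, … . Need the cofactor coprime to 221/17 = 13.
Checking s = 2, 3, … the first with gcd(s, 13) = 1 is s = 2, giving 34.

34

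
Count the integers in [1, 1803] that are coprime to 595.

595 = 5·7·17. Inclusion–exclusion on these primes:
1803 − ⌊1803/5⌋ − ⌊1803/7⌋ − ⌊1803/17⌋ + ⌊1803/35⌋ + ⌊1803/85⌋ + ⌊1803/119⌋ − ⌊1803/595⌋ = 1164

1164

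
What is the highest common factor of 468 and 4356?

36

468 = 2² · 3² · 13
4356 = 2² · 3² · 11²
Common: 2² · 3² = 36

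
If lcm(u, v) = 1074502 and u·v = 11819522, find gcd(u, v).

From gcd × lcm = uv: gcd = 11819522 / 1074502 = 11.

11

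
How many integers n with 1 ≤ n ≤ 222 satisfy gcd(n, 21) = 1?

127

21 = 3·7. Inclusion–exclusion on these primes:
222 − ⌊222/3⌋ − ⌊222/7⌋ + ⌊222/21⌋ = 127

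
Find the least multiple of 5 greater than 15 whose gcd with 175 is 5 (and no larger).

20

175 = 5·35. Any x with gcd(x, 175) = 5 is a multiple of 5, say 5s, with s coprime to 35.
Need s > 15/5, so s ≥ 4. First s ≥ 4 with gcd(s, 35) = 1 is s = 4. Thus x = 5·4 = 20.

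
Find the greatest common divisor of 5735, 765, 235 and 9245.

5

gcd(5735, 765): 5735 = 7·765 + 380; 765 = 2·380 + 5; 380 = 76·5 + 0 → 5
gcd(5, 235): 235 = 47·5 + 0 → 5
gcd(5, 9245): 9245 = 1849·5 + 0 → 5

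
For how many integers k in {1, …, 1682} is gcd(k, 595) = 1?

1087

Prime factors of 595: 5, 7, 17. Count integers ≤ 1682 divisible by none of them.
By inclusion–exclusion: 1682 − ⌊1682/5⌋ − ⌊1682/7⌋ − ⌊1682/17⌋ + ⌊1682/35⌋ + ⌊1682/85⌋ + ⌊1682/119⌋ − ⌊1682/595⌋ = 1087.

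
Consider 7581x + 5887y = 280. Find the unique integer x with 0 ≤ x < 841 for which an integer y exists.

gcd(7581, 5887) = 7 (Euclid: 7581 = 1·5887 + 1694; 5887 = 3·1694 + 805; 1694 = 2·805 + 84; 805 = 9·84 + 49; 84 = 1·49 + 35; 49 = 1·35 + 14; 35 = 2·14 + 7; 14 = 2·7 + 0), and 7 | 280.
Extended Euclid: 7581·(351) + 5887·(-452) = 7. Scale by 40: x₀ = 14040.
General solution x = x₀ + 841t; reducing mod 841 gives x = 584 (and y = -752).

584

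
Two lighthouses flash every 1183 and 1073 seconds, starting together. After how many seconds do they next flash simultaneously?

1183 = 7 · 13²; 1073 = 29 · 37
max exponents: 7 · 13² · 29 · 37 = 1269359

1269359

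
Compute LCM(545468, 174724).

196913948

545468 = 2² · 7² · 11² · 23; 174724 = 2² · 11² · 19²
max exponents: 2² · 7² · 11² · 19² · 23 = 196913948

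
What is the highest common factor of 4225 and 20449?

Euclid: 20449 = 4·4225 + 3549; 4225 = 1·3549 + 676; 3549 = 5·676 + 169; 676 = 4·169 + 0. Last nonzero remainder: 169.

169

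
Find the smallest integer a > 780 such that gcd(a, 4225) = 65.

910

Multiples of 65 above 780: 65·13, 65·14, … . Need the cofactor coprime to 4225/65 = 65.
Checking s = 13, 14, … the first with gcd(s, 65) = 1 is s = 14, giving 910.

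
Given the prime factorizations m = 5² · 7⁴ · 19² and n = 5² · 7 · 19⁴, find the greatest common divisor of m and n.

min exponent per shared prime: 5² · 7 · 19² = 63175

63175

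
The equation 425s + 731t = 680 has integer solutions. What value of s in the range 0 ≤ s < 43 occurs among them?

Euclid: 731 = 1·425 + 306; 425 = 1·306 + 119; 306 = 2·119 + 68; 119 = 1·68 + 51; 68 = 1·51 + 17; 51 = 3·17 + 0 → gcd = 17; 680 = 17·40.
Back-substitution yields 425·(-12) + 731·(7) = 17, so one solution is s = -12·40 = -480, t = 7·40 = 280.
Solutions in s differ by 731/17 = 43; the one in [0, 43) is -480 mod 43 = 36.

36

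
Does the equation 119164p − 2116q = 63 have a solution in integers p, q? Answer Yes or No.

gcd(119164, 2116): 119164 = 56·2116 + 668; 2116 = 3·668 + 112; 668 = 5·112 + 108; 112 = 1·108 + 4; 108 = 27·4 + 0 → 4
4 does not divide 63, so a solution does not exist.

No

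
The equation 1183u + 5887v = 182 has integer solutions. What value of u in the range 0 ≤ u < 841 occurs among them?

453

gcd(1183, 5887) = 7 (Euclid: 5887 = 4·1183 + 1155; 1183 = 1·1155 + 28; 1155 = 41·28 + 7; 28 = 4·7 + 0), and 7 | 182.
Extended Euclid: 1183·(-209) + 5887·(42) = 7. Scale by 26: u₀ = -5434.
General solution u = u₀ + 841t; reducing mod 841 gives u = 453 (and v = -91).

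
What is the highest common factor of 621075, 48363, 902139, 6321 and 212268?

gcd(621075, 48363): 621075 = 12·48363 + 40719; 48363 = 1·40719 + 7644; 40719 = 5·7644 + 2499; 7644 = 3·2499 + 147; 2499 = 17·147 + 0 → 147
gcd(147, 902139): 902139 = 6137·147 + 0 → 147
gcd(147, 6321): 6321 = 43·147 + 0 → 147
gcd(147, 212268): 212268 = 1444·147 + 0 → 147

147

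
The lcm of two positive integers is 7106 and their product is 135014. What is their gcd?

From gcd × lcm = uv: gcd = 135014 / 7106 = 19.

19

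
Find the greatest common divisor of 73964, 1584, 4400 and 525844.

73964 = 2² · 11 · 41²; 1584 = 2⁴ · 3² · 11; 4400 = 2⁴ · 5² · 11; 525844 = 2² · 11 · 17 · 19 · 37
gcd takes min exponent of each prime: 2² · 11 = 44

44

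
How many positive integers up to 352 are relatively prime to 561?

Prime factors of 561: 3, 11, 17. Count integers ≤ 352 divisible by none of them.
By inclusion–exclusion: 352 − ⌊352/3⌋ − ⌊352/11⌋ − ⌊352/17⌋ + ⌊352/33⌋ + ⌊352/51⌋ + ⌊352/187⌋ − ⌊352/561⌋ = 200.

200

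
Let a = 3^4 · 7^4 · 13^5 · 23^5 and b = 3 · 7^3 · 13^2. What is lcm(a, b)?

max exponent per prime: 3^4 · 7^4 · 13^5 · 23^5 = 464764684628627019

464764684628627019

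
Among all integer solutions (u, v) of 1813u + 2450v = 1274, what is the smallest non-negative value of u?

Euclid: 2450 = 1·1813 + 637; 1813 = 2·637 + 539; 637 = 1·539 + 98; 539 = 5·98 + 49; 98 = 2·49 + 0 → gcd = 49; 1274 = 49·26.
Back-substitution yields 1813·(23) + 2450·(-17) = 49, so one solution is u = 23·26 = 598, v = -17·26 = -442.
Solutions in u differ by 2450/49 = 50; the one in [0, 50) is 598 mod 50 = 48.

48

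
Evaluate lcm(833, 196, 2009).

lcm(833, 196) = 833·196/gcd = 163268/49 = 3332
lcm(3332, 2009) = 3332·2009/gcd = 6693988/49 = 136612

136612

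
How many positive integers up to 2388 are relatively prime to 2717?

2717 = 11·13·19. Inclusion–exclusion on these primes:
2388 − ⌊2388/11⌋ − ⌊2388/13⌋ − ⌊2388/19⌋ + ⌊2388/143⌋ + ⌊2388/209⌋ + ⌊2388/247⌋ − ⌊2388/2717⌋ = 1899

1899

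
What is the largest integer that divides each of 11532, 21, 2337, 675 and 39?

gcd(11532, 21): 11532 = 549·21 + 3; 21 = 7·3 + 0 → 3
gcd(3, 2337): 2337 = 779·3 + 0 → 3
gcd(3, 675): 675 = 225·3 + 0 → 3
gcd(3, 39): 39 = 13·3 + 0 → 3

3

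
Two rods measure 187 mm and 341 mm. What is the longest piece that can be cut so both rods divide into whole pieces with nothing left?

Euclid: 341 = 1·187 + 154; 187 = 1·154 + 33; 154 = 4·33 + 22; 33 = 1·22 + 11; 22 = 2·11 + 0. Last nonzero remainder: 11.

11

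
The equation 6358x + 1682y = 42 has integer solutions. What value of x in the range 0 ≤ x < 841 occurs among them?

209

gcd(6358, 1682) = 2 (Euclid: 6358 = 3·1682 + 1312; 1682 = 1·1312 + 370; 1312 = 3·370 + 202; 370 = 1·202 + 168; 202 = 1·168 + 34; 168 = 4·34 + 32; 34 = 1·32 + 2; 32 = 16·2 + 0), and 2 | 42.
Extended Euclid: 6358·(50) + 1682·(-189) = 2. Scale by 21: x₀ = 1050.
General solution x = x₀ + 841t; reducing mod 841 gives x = 209 (and y = -790).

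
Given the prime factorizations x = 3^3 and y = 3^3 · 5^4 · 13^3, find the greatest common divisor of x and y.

27

min exponent per shared prime: 3^3 = 27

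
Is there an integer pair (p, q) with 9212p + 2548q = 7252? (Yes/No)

Yes

By Bézout, 9212p + 2548q = 7252 has integer solutions iff gcd(9212, 2548) | 7252.
Euclid: 9212 = 3·2548 + 1568; 2548 = 1·1568 + 980; 1568 = 1·980 + 588; 980 = 1·588 + 392; 588 = 1·392 + 196; 392 = 2·196 + 0. gcd = 196; 7252 mod 196 = 0. Yes.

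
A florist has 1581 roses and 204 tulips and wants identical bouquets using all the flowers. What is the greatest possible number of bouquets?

51

Euclid: 1581 = 7·204 + 153; 204 = 1·153 + 51; 153 = 3·51 + 0. Last nonzero remainder: 51.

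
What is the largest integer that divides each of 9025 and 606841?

361

9025 = 5² · 19²
606841 = 19² · 41²
Common: 19² = 361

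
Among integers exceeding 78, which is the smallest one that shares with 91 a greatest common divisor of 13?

104

91 = 13·7. Any t with gcd(t, 91) = 13 is a multiple of 13, say 13s, with s coprime to 7.
Need s > 78/13, so s ≥ 7. First s ≥ 7 with gcd(s, 7) = 1 is s = 8. Thus t = 13·8 = 104.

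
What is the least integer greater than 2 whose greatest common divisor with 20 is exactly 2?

6

20 = 2·10. Any x with gcd(x, 20) = 2 is a multiple of 2, say 2s, with s coprime to 10.
Need s > 2/2, so s ≥ 2. First s ≥ 2 with gcd(s, 10) = 1 is s = 3. Thus x = 2·3 = 6.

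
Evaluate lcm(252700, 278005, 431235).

24730663148100

lcm(252700, 278005) = 252700·278005/gcd = 70251863500/35 = 2007196100
lcm(2007196100, 431235) = 2007196100·431235/gcd = 865573210183500/35 = 24730663148100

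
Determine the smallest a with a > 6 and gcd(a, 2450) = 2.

8

2450 = 2·1225. Any a with gcd(a, 2450) = 2 is a multiple of 2, say 2s, with s coprime to 1225.
Need s > 6/2, so s ≥ 4. First s ≥ 4 with gcd(s, 1225) = 1 is s = 4. Thus a = 2·4 = 8.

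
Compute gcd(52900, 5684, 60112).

52900 = 2² · 5² · 23²; 5684 = 2² · 7² · 29; 60112 = 2⁴ · 13 · 17²
gcd takes min exponent of each prime: 2² = 4

4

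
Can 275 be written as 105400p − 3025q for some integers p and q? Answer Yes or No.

gcd(105400, 3025): 105400 = 34·3025 + 2550; 3025 = 1·2550 + 475; 2550 = 5·475 + 175; 475 = 2·175 + 125; 175 = 1·125 + 50; 125 = 2·50 + 25; 50 = 2·25 + 0 → 25
25 divides 275, so a solution exists.

Yes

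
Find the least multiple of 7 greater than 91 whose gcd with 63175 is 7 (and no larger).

gcd(x, 63175) = 7 forces 7 | x; write x = 7s. Then gcd(7s, 7·9025) = 7·gcd(s, 9025), so need gcd(s, 9025) = 1.
7s > 91 gives s ≥ 14. The least s ≥ 14 coprime to 9025 is 14, so x = 7·14 = 98.

98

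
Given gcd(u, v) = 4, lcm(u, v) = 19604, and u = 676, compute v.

Using uv = gcd(u,v)·lcm(u,v) = 4·19604 = 78416, we get v = 78416/676 = 116.

116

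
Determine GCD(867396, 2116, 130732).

4

gcd(867396, 2116): 867396 = 409·2116 + 1952; 2116 = 1·1952 + 164; 1952 = 11·164 + 148; 164 = 1·148 + 16; 148 = 9·16 + 4; 16 = 4·4 + 0 → 4
gcd(4, 130732): 130732 = 32683·4 + 0 → 4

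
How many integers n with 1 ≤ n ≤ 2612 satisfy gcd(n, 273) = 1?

1378

Prime factors of 273: 3, 7, 13. Count integers ≤ 2612 divisible by none of them.
By inclusion–exclusion: 2612 − ⌊2612/3⌋ − ⌊2612/7⌋ − ⌊2612/13⌋ + ⌊2612/21⌋ + ⌊2612/39⌋ + ⌊2612/91⌋ − ⌊2612/273⌋ = 1378.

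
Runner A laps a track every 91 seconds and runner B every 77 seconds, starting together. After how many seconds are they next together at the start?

1001

91 = 7 · 13; 77 = 7 · 11
max exponents: 7 · 11 · 13 = 1001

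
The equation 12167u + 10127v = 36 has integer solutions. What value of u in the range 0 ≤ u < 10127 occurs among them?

Euclid: 12167 = 1·10127 + 2040; 10127 = 4·2040 + 1967; 2040 = 1·1967 + 73; 1967 = 26·73 + 69; 73 = 1·69 + 4; 69 = 17·4 + 1; 4 = 4·1 + 0 → gcd = 1; 36 = 1·36.
Back-substitution yields 12167·(-2497) + 10127·(3000) = 1, so one solution is u = -2497·36 = -89892, v = 3000·36 = 108000.
Solutions in u differ by 10127/1 = 10127; the one in [0, 10127) is -89892 mod 10127 = 1251.

1251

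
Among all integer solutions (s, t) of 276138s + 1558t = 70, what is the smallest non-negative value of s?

Euclid: 276138 = 177·1558 + 372; 1558 = 4·372 + 70; 372 = 5·70 + 22; 70 = 3·22 + 4; 22 = 5·4 + 2; 4 = 2·2 + 0 → gcd = 2; 70 = 2·35.
Back-substitution yields 276138·(356) + 1558·(-63097) = 2, so one solution is s = 356·35 = 12460, t = -63097·35 = -2208395.
Solutions in s differ by 1558/2 = 779; the one in [0, 779) is 12460 mod 779 = 775.

775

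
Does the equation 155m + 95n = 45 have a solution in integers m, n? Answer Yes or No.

gcd(155, 95): 155 = 1·95 + 60; 95 = 1·60 + 35; 60 = 1·35 + 25; 35 = 1·25 + 10; 25 = 2·10 + 5; 10 = 2·5 + 0 → 5
5 divides 45, so a solution exists.

Yes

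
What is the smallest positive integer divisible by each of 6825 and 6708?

1173900

6825 = 3 · 5² · 7 · 13; 6708 = 2² · 3 · 13 · 43
max exponents: 2² · 3 · 5² · 7 · 13 · 43 = 1173900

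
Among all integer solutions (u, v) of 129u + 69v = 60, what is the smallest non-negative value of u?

Reduce mod 69: 129u ≡ 60 (mod 69). With g = gcd(129, 69) = 3 dividing 60, divide through: 43u ≡ 20 (mod 23).
Since gcd(43, 23) = 1, u ≡ 20·(43)⁻¹ ≡ 1 (mod 23). Smallest non-negative: 1.

1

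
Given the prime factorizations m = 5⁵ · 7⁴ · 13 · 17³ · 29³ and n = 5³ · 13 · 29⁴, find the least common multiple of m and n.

338941143074340625

max exponent per prime: 5⁵ · 7⁴ · 13 · 17³ · 29⁴ = 338941143074340625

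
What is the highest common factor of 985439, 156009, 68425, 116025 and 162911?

985439 = 7³ · 13² · 17; 156009 = 3 · 7 · 17 · 19 · 23; 68425 = 5² · 7 · 17 · 23; 116025 = 3 · 5² · 7 · 13 · 17; 162911 = 7 · 17 · 37²
gcd takes min exponent of each prime: 7 · 17 = 119

119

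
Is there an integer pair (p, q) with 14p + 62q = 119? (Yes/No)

By Bézout, 14p + 62q = 119 has integer solutions iff gcd(14, 62) | 119.
Euclid: 62 = 4·14 + 6; 14 = 2·6 + 2; 6 = 3·2 + 0. gcd = 2; 119 mod 2 = 1. No.

No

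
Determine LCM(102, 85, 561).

5610

lcm(102, 85) = 102·85/gcd = 8670/17 = 510
lcm(510, 561) = 510·561/gcd = 286110/51 = 5610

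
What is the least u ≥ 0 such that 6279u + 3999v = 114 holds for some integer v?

Reduce mod 3999: 6279u ≡ 114 (mod 3999). With g = gcd(6279, 3999) = 3 dividing 114, divide through: 2093u ≡ 38 (mod 1333).
Since gcd(2093, 1333) = 1, u ≡ 38·(2093)⁻¹ ≡ 200 (mod 1333). Smallest non-negative: 200.

200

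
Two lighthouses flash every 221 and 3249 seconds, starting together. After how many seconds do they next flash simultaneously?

718029

gcd first: 3249 = 14·221 + 155; 221 = 1·155 + 66; 155 = 2·66 + 23; 66 = 2·23 + 20; 23 = 1·20 + 3; 20 = 6·3 + 2; 3 = 1·2 + 1; 2 = 2·1 + 0 → gcd = 1
lcm = 221·3249/gcd = 718029/1 = 718029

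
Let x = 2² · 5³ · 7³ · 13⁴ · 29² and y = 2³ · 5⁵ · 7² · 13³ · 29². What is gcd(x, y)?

min exponent per shared prime: 2² · 5³ · 7² · 13³ · 29² = 45268086500

45268086500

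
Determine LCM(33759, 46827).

gcd first: 46827 = 1·33759 + 13068; 33759 = 2·13068 + 7623; 13068 = 1·7623 + 5445; 7623 = 1·5445 + 2178; 5445 = 2·2178 + 1089; 2178 = 2·1089 + 0 → gcd = 1089
lcm = 33759·46827/gcd = 1580832693/1089 = 1451637

1451637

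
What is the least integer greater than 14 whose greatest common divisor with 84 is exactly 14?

70

84 = 14·6. Any m with gcd(m, 84) = 14 is a multiple of 14, say 14s, with s coprime to 6.
Need s > 14/14, so s ≥ 2. First s ≥ 2 with gcd(s, 6) = 1 is s = 5. Thus m = 14·5 = 70.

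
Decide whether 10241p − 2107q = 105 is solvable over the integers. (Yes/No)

gcd(10241, 2107): 10241 = 4·2107 + 1813; 2107 = 1·1813 + 294; 1813 = 6·294 + 49; 294 = 6·49 + 0 → 49
49 does not divide 105, so a solution does not exist.

No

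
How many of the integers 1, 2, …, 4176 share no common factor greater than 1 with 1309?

1309 = 7·11·17. Inclusion–exclusion on these primes:
4176 − ⌊4176/7⌋ − ⌊4176/11⌋ − ⌊4176/17⌋ + ⌊4176/77⌋ + ⌊4176/119⌋ + ⌊4176/187⌋ − ⌊4176/1309⌋ = 3064

3064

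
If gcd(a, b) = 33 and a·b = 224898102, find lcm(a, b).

For any two positive integers, gcd × lcm equals their product. Hence lcm = 224898102 / 33 = 6815094.

6815094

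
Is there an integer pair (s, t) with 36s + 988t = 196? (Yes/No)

Yes

gcd(36, 988): 988 = 27·36 + 16; 36 = 2·16 + 4; 16 = 4·4 + 0 → 4
4 divides 196, so a solution exists.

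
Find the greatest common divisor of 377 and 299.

13

377 = 13 · 29
299 = 13 · 23
Common: 13 = 13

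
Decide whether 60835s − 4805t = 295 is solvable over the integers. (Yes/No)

gcd(60835, 4805): 60835 = 12·4805 + 3175; 4805 = 1·3175 + 1630; 3175 = 1·1630 + 1545; 1630 = 1·1545 + 85; 1545 = 18·85 + 15; 85 = 5·15 + 10; 15 = 1·10 + 5; 10 = 2·5 + 0 → 5
5 divides 295, so a solution exists.

Yes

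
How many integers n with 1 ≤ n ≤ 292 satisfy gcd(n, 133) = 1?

Prime factors of 133: 7, 19. Count integers ≤ 292 divisible by none of them.
By inclusion–exclusion: 292 − ⌊292/7⌋ − ⌊292/19⌋ + ⌊292/133⌋ = 238.

238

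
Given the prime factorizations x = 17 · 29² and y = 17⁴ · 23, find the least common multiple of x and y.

max exponent per prime: 17⁴ · 23 · 29² = 1615546703

1615546703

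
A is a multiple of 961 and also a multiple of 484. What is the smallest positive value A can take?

961 = 31²; 484 = 2² · 11²
max exponents: 2² · 11² · 31² = 465124

465124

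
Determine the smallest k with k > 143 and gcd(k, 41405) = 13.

156

41405 = 13·3185. Any k with gcd(k, 41405) = 13 is a multiple of 13, say 13s, with s coprime to 3185.
Need s > 143/13, so s ≥ 12. First s ≥ 12 with gcd(s, 3185) = 1 is s = 12. Thus k = 13·12 = 156.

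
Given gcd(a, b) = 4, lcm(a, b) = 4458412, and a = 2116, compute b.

8428

Using ab = gcd(a,b)·lcm(a,b) = 4·4458412 = 17833648, we get b = 17833648/2116 = 8428.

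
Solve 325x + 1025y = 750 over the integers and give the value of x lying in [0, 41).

Reduce mod 1025: 325x ≡ 750 (mod 1025). With g = gcd(325, 1025) = 25 dividing 750, divide through: 13x ≡ 30 (mod 41).
Since gcd(13, 41) = 1, x ≡ 30·(13)⁻¹ ≡ 37 (mod 41). Smallest non-negative: 37.

37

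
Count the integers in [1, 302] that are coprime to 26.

139

26 = 2·13. Inclusion–exclusion on these primes:
302 − ⌊302/2⌋ − ⌊302/13⌋ + ⌊302/26⌋ = 139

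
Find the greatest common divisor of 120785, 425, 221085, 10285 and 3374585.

85

120785 = 5 · 7² · 17 · 29; 425 = 5² · 17; 221085 = 3² · 5 · 17³; 10285 = 5 · 11² · 17; 3374585 = 5 · 17 · 29 · 37²
gcd takes min exponent of each prime: 5 · 17 = 85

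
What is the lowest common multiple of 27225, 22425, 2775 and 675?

27225 = 3² · 5² · 11²; 22425 = 3 · 5² · 13 · 23; 2775 = 3 · 5² · 37; 675 = 3³ · 5²
lcm takes max exponent of each prime: 3³ · 5² · 11² · 13 · 23 · 37 = 903570525

903570525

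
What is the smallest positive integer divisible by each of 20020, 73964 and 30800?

20020 = 2² · 5 · 7 · 11 · 13; 73964 = 2² · 11 · 41²; 30800 = 2⁴ · 5² · 7 · 11
lcm takes max exponent of each prime: 2⁴ · 5² · 7 · 11 · 13 · 41² = 673072400

673072400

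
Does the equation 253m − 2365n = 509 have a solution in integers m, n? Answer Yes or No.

By Bézout, 253m − 2365n = 509 has integer solutions iff gcd(253, 2365) | 509.
Euclid: 2365 = 9·253 + 88; 253 = 2·88 + 77; 88 = 1·77 + 11; 77 = 7·11 + 0. gcd = 11; 509 mod 11 = 3. No.

No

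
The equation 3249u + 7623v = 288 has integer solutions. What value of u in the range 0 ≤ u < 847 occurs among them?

Reduce mod 7623: 3249u ≡ 288 (mod 7623). With g = gcd(3249, 7623) = 9 dividing 288, divide through: 361u ≡ 32 (mod 847).
Since gcd(361, 847) = 1, u ≡ 32·(361)⁻¹ ≡ 589 (mod 847). Smallest non-negative: 589.

589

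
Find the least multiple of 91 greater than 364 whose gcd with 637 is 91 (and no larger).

Multiples of 91 above 364: 91·5, 91·6, … . Need the cofactor coprime to 637/91 = 7.
Checking s = 5, 6, … the first with gcd(s, 7) = 1 is s = 5, giving 455.

455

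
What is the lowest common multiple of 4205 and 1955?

4205 = 5 · 29²; 1955 = 5 · 17 · 23
max exponents: 5 · 17 · 23 · 29² = 1644155

1644155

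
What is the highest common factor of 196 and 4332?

196 = 2² · 7²
4332 = 2² · 3 · 19²
Common: 2² = 4

4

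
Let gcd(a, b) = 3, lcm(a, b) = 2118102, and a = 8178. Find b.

777

Using ab = gcd(a,b)·lcm(a,b) = 3·2118102 = 6354306, we get b = 6354306/8178 = 777.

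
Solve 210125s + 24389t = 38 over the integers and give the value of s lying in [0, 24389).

16268

Euclid: 210125 = 8·24389 + 15013; 24389 = 1·15013 + 9376; 15013 = 1·9376 + 5637; 9376 = 1·5637 + 3739; 5637 = 1·3739 + 1898; 3739 = 1·1898 + 1841; 1898 = 1·1841 + 57; 1841 = 32·57 + 17; 57 = 3·17 + 6; 17 = 2·6 + 5; 6 = 1·5 + 1; 5 = 5·1 + 0 → gcd = 1; 38 = 1·38.
Back-substitution yields 210125·(4279) + 24389·(-36866) = 1, so one solution is s = 4279·38 = 162602, t = -36866·38 = -1400908.
Solutions in s differ by 24389/1 = 24389; the one in [0, 24389) is 162602 mod 24389 = 16268.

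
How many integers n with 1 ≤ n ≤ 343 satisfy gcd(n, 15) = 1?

183

15 = 3·5. Inclusion–exclusion on these primes:
343 − ⌊343/3⌋ − ⌊343/5⌋ + ⌊343/15⌋ = 183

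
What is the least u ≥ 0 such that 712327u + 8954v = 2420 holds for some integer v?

gcd(712327, 8954) = 121 (Euclid: 712327 = 79·8954 + 4961; 8954 = 1·4961 + 3993; 4961 = 1·3993 + 968; 3993 = 4·968 + 121; 968 = 8·121 + 0), and 121 | 2420.
Extended Euclid: 712327·(-9) + 8954·(716) = 121. Scale by 20: u₀ = -180.
General solution u = u₀ + 74t; reducing mod 74 gives u = 42 (and v = -3341).

42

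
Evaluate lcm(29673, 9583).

40622337

29673 = 3³ · 7 · 157; 9583 = 7 · 37²
max exponents: 3³ · 7 · 37² · 157 = 40622337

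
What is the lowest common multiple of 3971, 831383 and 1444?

36580852

lcm(3971, 831383) = 3971·831383/gcd = 3301421893/361 = 9145213
lcm(9145213, 1444) = 9145213·1444/gcd = 13205687572/361 = 36580852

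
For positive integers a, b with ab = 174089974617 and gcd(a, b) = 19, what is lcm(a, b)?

9162630243

gcd·lcm = product, so lcm = 174089974617/19 = 9162630243.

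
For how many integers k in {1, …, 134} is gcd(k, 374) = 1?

Prime factors of 374: 2, 11, 17. Count integers ≤ 134 divisible by none of them.
By inclusion–exclusion: 134 − ⌊134/2⌋ − ⌊134/11⌋ − ⌊134/17⌋ + ⌊134/22⌋ + ⌊134/34⌋ + ⌊134/187⌋ − ⌊134/374⌋ = 57.

57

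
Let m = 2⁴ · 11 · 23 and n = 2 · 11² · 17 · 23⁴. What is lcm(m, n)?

max exponent per prime: 2⁴ · 11² · 17 · 23⁴ = 9210126992

9210126992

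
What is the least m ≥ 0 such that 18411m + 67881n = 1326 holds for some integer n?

gcd(18411, 67881) = 51 (Euclid: 67881 = 3·18411 + 12648; 18411 = 1·12648 + 5763; 12648 = 2·5763 + 1122; 5763 = 5·1122 + 153; 1122 = 7·153 + 51; 153 = 3·51 + 0), and 51 | 1326.
Extended Euclid: 18411·(-424) + 67881·(115) = 51. Scale by 26: m₀ = -11024.
General solution m = m₀ + 1331t; reducing mod 1331 gives m = 955 (and n = -259).

955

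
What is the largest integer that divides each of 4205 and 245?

Euclid: 4205 = 17·245 + 40; 245 = 6·40 + 5; 40 = 8·5 + 0. Last nonzero remainder: 5.

5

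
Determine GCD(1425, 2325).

75

Euclid: 2325 = 1·1425 + 900; 1425 = 1·900 + 525; 900 = 1·525 + 375; 525 = 1·375 + 150; 375 = 2·150 + 75; 150 = 2·75 + 0. Last nonzero remainder: 75.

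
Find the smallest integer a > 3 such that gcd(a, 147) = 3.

gcd(a, 147) = 3 forces 3 | a; write a = 3s. Then gcd(3s, 3·49) = 3·gcd(s, 49), so need gcd(s, 49) = 1.
3s > 3 gives s ≥ 2. The least s ≥ 2 coprime to 49 is 2, so a = 3·2 = 6.

6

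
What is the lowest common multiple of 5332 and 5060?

6744980

5332 = 2² · 31 · 43; 5060 = 2² · 5 · 11 · 23
max exponents: 2² · 5 · 11 · 23 · 31 · 43 = 6744980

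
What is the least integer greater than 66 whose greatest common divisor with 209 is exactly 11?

77

gcd(a, 209) = 11 forces 11 | a; write a = 11s. Then gcd(11s, 11·19) = 11·gcd(s, 19), so need gcd(s, 19) = 1.
11s > 66 gives s ≥ 7. The least s ≥ 7 coprime to 19 is 7, so a = 11·7 = 77.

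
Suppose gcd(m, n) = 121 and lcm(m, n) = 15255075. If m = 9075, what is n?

m·n = gcd·lcm = 121·15255075 = 1845864075, so n = 1845864075/9075 = 203401.

203401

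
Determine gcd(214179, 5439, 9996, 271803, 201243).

gcd(214179, 5439): 214179 = 39·5439 + 2058; 5439 = 2·2058 + 1323; 2058 = 1·1323 + 735; 1323 = 1·735 + 588; 735 = 1·588 + 147; 588 = 4·147 + 0 → 147
gcd(147, 9996): 9996 = 68·147 + 0 → 147
gcd(147, 271803): 271803 = 1849·147 + 0 → 147
gcd(147, 201243): 201243 = 1369·147 + 0 → 147

147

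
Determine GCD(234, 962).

234 = 2 · 3² · 13
962 = 2 · 13 · 37
Common: 2 · 13 = 26

26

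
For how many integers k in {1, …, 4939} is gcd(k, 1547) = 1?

1547 = 7·13·17. Inclusion–exclusion on these primes:
4939 − ⌊4939/7⌋ − ⌊4939/13⌋ − ⌊4939/17⌋ + ⌊4939/91⌋ + ⌊4939/119⌋ + ⌊4939/221⌋ − ⌊4939/1547⌋ = 3679

3679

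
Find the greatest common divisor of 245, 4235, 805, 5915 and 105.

35

gcd(245, 4235): 4235 = 17·245 + 70; 245 = 3·70 + 35; 70 = 2·35 + 0 → 35
gcd(35, 805): 805 = 23·35 + 0 → 35
gcd(35, 5915): 5915 = 169·35 + 0 → 35
gcd(35, 105): 105 = 3·35 + 0 → 35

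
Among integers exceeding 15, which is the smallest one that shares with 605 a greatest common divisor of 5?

20

gcd(t, 605) = 5 forces 5 | t; write t = 5s. Then gcd(5s, 5·121) = 5·gcd(s, 121), so need gcd(s, 121) = 1.
5s > 15 gives s ≥ 4. The least s ≥ 4 coprime to 121 is 4, so t = 5·4 = 20.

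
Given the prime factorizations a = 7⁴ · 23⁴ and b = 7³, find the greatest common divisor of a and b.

min exponent per shared prime: 7³ = 343

343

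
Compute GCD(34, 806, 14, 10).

2

gcd(34, 806): 806 = 23·34 + 24; 34 = 1·24 + 10; 24 = 2·10 + 4; 10 = 2·4 + 2; 4 = 2·2 + 0 → 2
gcd(2, 14): 14 = 7·2 + 0 → 2
gcd(2, 10): 10 = 5·2 + 0 → 2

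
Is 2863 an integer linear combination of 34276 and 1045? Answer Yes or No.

No

gcd(34276, 1045): 34276 = 32·1045 + 836; 1045 = 1·836 + 209; 836 = 4·209 + 0 → 209
209 does not divide 2863, so a solution does not exist.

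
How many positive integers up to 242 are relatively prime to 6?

6 = 2·3. Inclusion–exclusion on these primes:
242 − ⌊242/2⌋ − ⌊242/3⌋ + ⌊242/6⌋ = 81

81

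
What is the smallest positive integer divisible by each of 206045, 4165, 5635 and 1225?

206045 = 5 · 7² · 29²; 4165 = 5 · 7² · 17; 5635 = 5 · 7² · 23; 1225 = 5² · 7²
lcm takes max exponent of each prime: 5² · 7² · 17 · 23 · 29² = 402817975

402817975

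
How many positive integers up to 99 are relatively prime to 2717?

2717 = 11·13·19. Inclusion–exclusion on these primes:
99 − ⌊99/11⌋ − ⌊99/13⌋ − ⌊99/19⌋ + ⌊99/143⌋ + ⌊99/209⌋ + ⌊99/247⌋ − ⌊99/2717⌋ = 78

78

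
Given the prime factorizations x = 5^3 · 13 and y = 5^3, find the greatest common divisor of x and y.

min exponent per shared prime: 5^3 = 125

125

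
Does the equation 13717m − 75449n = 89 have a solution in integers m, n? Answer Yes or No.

By Bézout, 13717m − 75449n = 89 has integer solutions iff gcd(13717, 75449) | 89.
Euclid: 75449 = 5·13717 + 6864; 13717 = 1·6864 + 6853; 6864 = 1·6853 + 11; 6853 = 623·11 + 0. gcd = 11; 89 mod 11 = 1. No.

No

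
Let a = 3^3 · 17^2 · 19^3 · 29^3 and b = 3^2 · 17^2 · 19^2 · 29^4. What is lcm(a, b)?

37854228677337

max exponent per prime: 3^3 · 17^2 · 19^3 · 29^4 = 37854228677337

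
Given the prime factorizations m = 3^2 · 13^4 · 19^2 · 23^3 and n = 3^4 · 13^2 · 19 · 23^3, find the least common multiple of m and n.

max exponent per prime: 3^4 · 13^4 · 19^2 · 23^3 = 10161296829567

10161296829567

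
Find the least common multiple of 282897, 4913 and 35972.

172998305028

282897 = 3² · 17 · 43²; 4913 = 17³; 35972 = 2² · 17 · 23²
lcm takes max exponent of each prime: 2² · 3² · 17³ · 23² · 43² = 172998305028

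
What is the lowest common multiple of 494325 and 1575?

494325 = 3² · 5² · 13³; 1575 = 3² · 5² · 7
max exponents: 3² · 5² · 7 · 13³ = 3460275

3460275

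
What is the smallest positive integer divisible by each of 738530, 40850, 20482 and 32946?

738530 = 2 · 5 · 13² · 19 · 23; 40850 = 2 · 5² · 19 · 43; 20482 = 2 · 7² · 11 · 19; 32946 = 2 · 3 · 17² · 19
lcm takes max exponent of each prime: 2 · 3 · 5² · 7² · 11 · 13² · 17² · 19 · 23 · 43 = 74201804026350

74201804026350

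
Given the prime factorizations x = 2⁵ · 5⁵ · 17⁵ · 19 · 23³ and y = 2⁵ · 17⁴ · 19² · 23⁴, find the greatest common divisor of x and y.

min exponent per shared prime: 2⁵ · 17⁴ · 19 · 23³ = 617849604256

617849604256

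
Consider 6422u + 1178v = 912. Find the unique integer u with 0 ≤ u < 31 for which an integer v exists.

Euclid: 6422 = 5·1178 + 532; 1178 = 2·532 + 114; 532 = 4·114 + 76; 114 = 1·76 + 38; 76 = 2·38 + 0 → gcd = 38; 912 = 38·24.
Back-substitution yields 6422·(-11) + 1178·(60) = 38, so one solution is u = -11·24 = -264, v = 60·24 = 1440.
Solutions in u differ by 1178/38 = 31; the one in [0, 31) is -264 mod 31 = 15.

15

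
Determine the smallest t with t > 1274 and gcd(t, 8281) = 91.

1365

8281 = 91·91. Any t with gcd(t, 8281) = 91 is a multiple of 91, say 91s, with s coprime to 91.
Need s > 1274/91, so s ≥ 15. First s ≥ 15 with gcd(s, 91) = 1 is s = 15. Thus t = 91·15 = 1365.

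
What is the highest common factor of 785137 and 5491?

19

785137 = 19 · 31² · 43
5491 = 17² · 19
Common: 19 = 19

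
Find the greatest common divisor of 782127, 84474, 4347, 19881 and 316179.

9

gcd(782127, 84474): 782127 = 9·84474 + 21861; 84474 = 3·21861 + 18891; 21861 = 1·18891 + 2970; 18891 = 6·2970 + 1071; 2970 = 2·1071 + 828; 1071 = 1·828 + 243; 828 = 3·243 + 99; 243 = 2·99 + 45; 99 = 2·45 + 9; 45 = 5·9 + 0 → 9
gcd(9, 4347): 4347 = 483·9 + 0 → 9
gcd(9, 19881): 19881 = 2209·9 + 0 → 9
gcd(9, 316179): 316179 = 35131·9 + 0 → 9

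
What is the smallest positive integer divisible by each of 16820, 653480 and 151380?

16820 = 2² · 5 · 29²; 653480 = 2³ · 5 · 17 · 31²; 151380 = 2² · 3² · 5 · 29²
lcm takes max exponent of each prime: 2³ · 3² · 5 · 17 · 29² · 31² = 4946190120

4946190120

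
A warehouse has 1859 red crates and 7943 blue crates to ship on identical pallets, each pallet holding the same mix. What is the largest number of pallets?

169

1859 = 11 · 13²
7943 = 13² · 47
Common: 13² = 169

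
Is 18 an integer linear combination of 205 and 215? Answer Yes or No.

No

gcd(205, 215): 215 = 1·205 + 10; 205 = 20·10 + 5; 10 = 2·5 + 0 → 5
5 does not divide 18, so a solution does not exist.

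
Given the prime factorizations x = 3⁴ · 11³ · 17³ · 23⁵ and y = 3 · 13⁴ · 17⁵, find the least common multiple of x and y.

28139752320670176464421

max exponent per prime: 3⁴ · 11³ · 13⁴ · 17⁵ · 23⁵ = 28139752320670176464421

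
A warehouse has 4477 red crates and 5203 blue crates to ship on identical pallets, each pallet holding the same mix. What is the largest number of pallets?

121

Euclid: 5203 = 1·4477 + 726; 4477 = 6·726 + 121; 726 = 6·121 + 0. Last nonzero remainder: 121.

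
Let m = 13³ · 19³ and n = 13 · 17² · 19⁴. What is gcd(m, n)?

89167

min exponent per shared prime: 13 · 19³ = 89167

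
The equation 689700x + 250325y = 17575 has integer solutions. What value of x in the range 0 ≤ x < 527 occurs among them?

gcd(689700, 250325) = 475 (Euclid: 689700 = 2·250325 + 189050; 250325 = 1·189050 + 61275; 189050 = 3·61275 + 5225; 61275 = 11·5225 + 3800; 5225 = 1·3800 + 1425; 3800 = 2·1425 + 950; 1425 = 1·950 + 475; 950 = 2·475 + 0), and 475 | 17575.
Extended Euclid: 689700·(192) + 250325·(-529) = 475. Scale by 37: x₀ = 7104.
General solution x = x₀ + 527t; reducing mod 527 gives x = 253 (and y = -697).

253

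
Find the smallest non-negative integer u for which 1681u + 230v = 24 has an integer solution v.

104

Euclid: 1681 = 7·230 + 71; 230 = 3·71 + 17; 71 = 4·17 + 3; 17 = 5·3 + 2; 3 = 1·2 + 1; 2 = 2·1 + 0 → gcd = 1; 24 = 1·24.
Back-substitution yields 1681·(81) + 230·(-592) = 1, so one solution is u = 81·24 = 1944, v = -592·24 = -14208.
Solutions in u differ by 230/1 = 230; the one in [0, 230) is 1944 mod 230 = 104.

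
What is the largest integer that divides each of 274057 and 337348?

17

274057 = 7³ · 17 · 47
337348 = 2² · 11² · 17 · 41
Common: 17 = 17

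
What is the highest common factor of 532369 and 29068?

Euclid: 532369 = 18·29068 + 9145; 29068 = 3·9145 + 1633; 9145 = 5·1633 + 980; 1633 = 1·980 + 653; 980 = 1·653 + 327; 653 = 1·327 + 326; 327 = 1·326 + 1; 326 = 326·1 + 0. Last nonzero remainder: 1.

1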